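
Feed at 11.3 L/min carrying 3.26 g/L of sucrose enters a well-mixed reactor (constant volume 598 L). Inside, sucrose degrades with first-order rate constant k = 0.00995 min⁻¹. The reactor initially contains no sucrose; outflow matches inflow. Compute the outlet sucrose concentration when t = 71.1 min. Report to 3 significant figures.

1.86 g/L

Species balance: V dC/dt = Q C_in − Q C − k V C.
dC/dt = (Q/V) C_in − (Q/V + k) C; effective rate a = Q/V + k = 0.018896 + 0.00995 = 0.028846 min⁻¹.
C_ss = Q C_in/(Q + kV) = 2.1355 g/L; C(t) = C_ss + (C₀ − C_ss) e^(−a t).
C(71.1) = 2.1355 + (-2.1355)·e^(−0.028846·71.1) = 2.1355 + (-2.1355)·0.12861 = 1.8609 g/L.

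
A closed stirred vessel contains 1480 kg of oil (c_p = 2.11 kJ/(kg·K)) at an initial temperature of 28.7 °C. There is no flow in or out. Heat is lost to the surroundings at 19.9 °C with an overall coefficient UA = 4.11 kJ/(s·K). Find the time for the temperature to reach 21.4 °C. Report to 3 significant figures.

1340 s

M c_p dT/dt = −UA(T − T_amb).
τ = M c_p/UA = 759.81 s; T_ss = T_amb = 19.900 °C.
T(t) = T_ss + (T₀ − T_ss)e^(−t/τ); set T = 21.4:
t = −τ ln[(T − T_ss)/(T₀ − T_ss)] = −759.81 · ln(0.17045) = 1344.3 s.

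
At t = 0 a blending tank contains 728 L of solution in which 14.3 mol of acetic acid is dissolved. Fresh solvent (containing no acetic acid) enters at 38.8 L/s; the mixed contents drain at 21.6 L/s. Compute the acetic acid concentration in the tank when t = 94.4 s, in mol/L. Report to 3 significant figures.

0.00139 mol/L

Let m(t) be the amount of acetic acid. Volume: V(t) = V₀ + (Q_in − Q_out) t = 728 + 17.200 t; V(94.4) = 2351.7 L.
Solute balance: dm/dt = 0 − Q_out C = −Q_out m/V(t).
dm/m = −Q_out dt/(V₀ + 17.200 t); integrating gives ln(m/m₀) = −(Q_out/(Q_in−Q_out)) ln(V/V₀).
m = m₀ (V₀/V)^(Q_out/(Q_in−Q_out)) = 14.3 × (728/2351.7)^(1.2558) = 3.2796 mol.
C = m/V = 3.2796/2351.7 = 0.0013946 mol/L.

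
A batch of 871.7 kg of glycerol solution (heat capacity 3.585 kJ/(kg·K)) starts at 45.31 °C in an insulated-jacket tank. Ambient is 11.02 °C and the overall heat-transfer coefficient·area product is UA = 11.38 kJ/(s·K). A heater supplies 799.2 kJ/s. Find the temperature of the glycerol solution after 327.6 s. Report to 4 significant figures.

70.35 °C

M c_p dT/dt = −UA(T − T_amb) + Q̇.
dT/dt = (T_ss − T)/τ with T_ss = T_amb + Q̇/UA = 11.02 + 799.2/11.38 = 81.2485 °C, τ = M c_p/UA = 871.7·3.585/11.38 = 274.608 s.
Solution: T(t) = T_ss + (T₀ − T_ss) e^(−t/τ).
T(327.6) = 81.2485 + (-35.9385)·0.303319 = 70.3477 °C.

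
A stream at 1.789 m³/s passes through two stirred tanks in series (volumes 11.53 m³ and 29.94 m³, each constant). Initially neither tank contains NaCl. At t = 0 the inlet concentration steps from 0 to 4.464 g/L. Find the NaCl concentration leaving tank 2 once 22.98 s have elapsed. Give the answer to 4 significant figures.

Species balance on tank i: dCᵢ/dt = (Cᵢ₋₁ − Cᵢ)/τᵢ with τᵢ = Vᵢ/Q.
τ₁ = 11.53/1.789 = 6.44494 s; τ₂ = 29.94/1.789 = 16.7356 s.
Solving the cascade with C₁(0)=C₂(0)=0 gives C₂(t) = C_in[1 − (τ₁ e^(−t/τ₁) − τ₂ e^(−t/τ₂))/(τ₁ − τ₂)].
At t = 22.98: e^(−t/τ₁) = 0.0282804, e^(−t/τ₂) = 0.253315.
C₂ = 4.464·[1 − (6.44494·0.0282804 − 16.7356·0.253315)/(-10.2907)] = 4.464·0.605748 = 2.70406 g/L.

2.704 g/L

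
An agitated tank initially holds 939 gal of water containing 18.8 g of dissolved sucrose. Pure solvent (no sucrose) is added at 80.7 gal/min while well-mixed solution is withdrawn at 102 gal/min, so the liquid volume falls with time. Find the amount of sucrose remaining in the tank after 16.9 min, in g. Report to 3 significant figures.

Total volume: dV/dt = Q_in − Q_out = -21.300 gal/min, so V(t) = 939 − 21.300 t and V(16.9) = 579.03 gal.
No sucrose enters, so dm/dt = −Q_out · (m/V).
Separate: dm/m = −Q_out dt/V(t) ⇒ ln(m/m₀) = −(Q_out/(Q_in−Q_out)) ln(V/V₀).
m = m₀ (V₀/V)^(Q_out/(Q_in−Q_out)) = 18.8 × (939/579.03)^(-4.7887) = 1.8565 g.

1.86 g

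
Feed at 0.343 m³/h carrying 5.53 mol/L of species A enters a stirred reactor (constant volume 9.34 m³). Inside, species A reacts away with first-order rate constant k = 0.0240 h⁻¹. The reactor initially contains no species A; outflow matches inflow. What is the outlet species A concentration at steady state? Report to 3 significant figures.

Species balance: V dC/dt = Q C_in − Q C − k V C.
Steady state (dC/dt = 0): C_ss = Q C_in/(Q + kV) = C_in/(1 + kV/Q).
C_ss = 0.343·5.53/(0.343 + 0.0240·9.34) = 1.8968/0.56716 = 3.3444 mol/L.

3.34 mol/L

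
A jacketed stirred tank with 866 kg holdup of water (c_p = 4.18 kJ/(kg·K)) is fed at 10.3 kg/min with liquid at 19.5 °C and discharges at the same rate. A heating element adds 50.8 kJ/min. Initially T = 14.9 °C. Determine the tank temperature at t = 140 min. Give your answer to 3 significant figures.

19.6 °C

M c_p dT/dt = ṁ c_p (T_in − T) + Q̇.
Rearrange: dT/dt = (T_ss − T)/τ with τ = M/ṁ = 84.078 min and T_ss = T_in + Q̇/(ṁ c_p) = 20.680 °C.
T approaches T_ss exponentially: T(t) = T_ss + (T₀ − T_ss) e^(−t/τ).
T(140) = 20.680 + (-5.7799)·e^(−140/84.078) = 20.680 + (-5.7799)·0.18917 = 19.587 °C.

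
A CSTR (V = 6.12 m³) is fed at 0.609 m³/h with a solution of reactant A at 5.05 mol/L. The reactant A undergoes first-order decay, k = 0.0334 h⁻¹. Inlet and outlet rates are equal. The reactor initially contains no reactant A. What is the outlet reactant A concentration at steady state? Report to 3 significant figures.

3.78 mol/L

V dC/dt = Q(C_in − C) − k V C.
At steady state: 0 = Q C_in − (Q + kV) C_ss, so C_ss = Q C_in/(Q + kV).
C_ss = 0.609·5.05/(0.609 + 0.0334·6.12) = 3.0755/0.81341 = 3.7809 mol/L.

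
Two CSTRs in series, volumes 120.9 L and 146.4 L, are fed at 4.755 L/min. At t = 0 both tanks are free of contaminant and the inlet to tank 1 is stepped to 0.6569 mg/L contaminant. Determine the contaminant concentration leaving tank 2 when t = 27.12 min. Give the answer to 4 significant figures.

0.1658 mg/L

Species balance on tank i: dCᵢ/dt = (Cᵢ₋₁ − Cᵢ)/τᵢ with τᵢ = Vᵢ/Q.
τ₁ = 120.9/4.755 = 25.4259 min; τ₂ = 146.4/4.755 = 30.7886 min.
Solving the cascade with C₁(0)=C₂(0)=0 gives C₂(t) = C_in[1 − (τ₁ e^(−t/τ₁) − τ₂ e^(−t/τ₂))/(τ₁ − τ₂)].
At t = 27.12: e^(−t/τ₁) = 0.344166, e^(−t/τ₂) = 0.414433.
C₂ = 0.6569·[1 − (25.4259·0.344166 − 30.7886·0.414433)/(-5.36278)] = 0.6569·0.252421 = 0.165815 mg/L.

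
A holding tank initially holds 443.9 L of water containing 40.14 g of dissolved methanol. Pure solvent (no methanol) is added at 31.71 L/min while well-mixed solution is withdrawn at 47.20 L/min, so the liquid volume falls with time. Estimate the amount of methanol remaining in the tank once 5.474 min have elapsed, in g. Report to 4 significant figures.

21.04 g

Let m(t) be the amount of methanol. Volume: V(t) = V₀ + (Q_in − Q_out) t = 443.9 − 15.4900 t; V(5.474) = 359.108 L.
No methanol enters, so dm/dt = −Q_out · (m/V).
dm/m = −Q_out dt/(V₀ − 15.4900 t); integrating gives ln(m/m₀) = −(Q_out/(Q_in−Q_out)) ln(V/V₀).
m = m₀ (V₀/V)^(Q_out/(Q_in−Q_out)) = 40.14 × (443.9/359.108)^(-3.04713) = 21.0406 g.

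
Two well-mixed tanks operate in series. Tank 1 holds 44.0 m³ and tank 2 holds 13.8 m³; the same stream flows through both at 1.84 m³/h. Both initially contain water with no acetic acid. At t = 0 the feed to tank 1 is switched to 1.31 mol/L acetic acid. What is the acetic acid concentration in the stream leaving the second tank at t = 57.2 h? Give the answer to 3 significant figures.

Species balance on tank i: dCᵢ/dt = (Cᵢ₋₁ − Cᵢ)/τᵢ with τᵢ = Vᵢ/Q.
τ₁ = 44.0/1.84 = 23.913 h; τ₂ = 13.8/1.84 = 7.5000 h.
Tank 1: C₁ = C_in(1 − e^(−t/τ₁)). Tank 2 (τ₁ ≠ τ₂): C₂ = C_in[1 − (τ₁ e^(−t/τ₁) − τ₂ e^(−t/τ₂))/(τ₁ − τ₂)].
At t = 57.2: e^(−t/τ₁) = 0.091447, e^(−t/τ₂) = 0.00048728.
C₂ = 1.31·[1 − (23.913·0.091447 − 7.5000·0.00048728)/(16.413)] = 1.31·0.86699 = 1.1358 mol/L.

1.14 mol/L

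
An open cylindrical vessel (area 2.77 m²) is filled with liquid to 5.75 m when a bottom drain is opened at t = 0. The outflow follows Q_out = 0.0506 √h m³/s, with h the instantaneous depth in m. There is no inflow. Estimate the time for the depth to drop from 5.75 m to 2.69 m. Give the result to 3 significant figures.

With no inflow, A dh/dt = −0.0506 √h.
Separate and integrate: 2(√h − √h₀) = −(0.0506/A) t.
t = 2A(√h₀ − √h)/0.0506 = 2·2.77·(√5.75 − √2.69)/0.0506
  = 5.5400 × (2.3979 − 1.6401) / 0.0506 = 82.968 s.

83.0 s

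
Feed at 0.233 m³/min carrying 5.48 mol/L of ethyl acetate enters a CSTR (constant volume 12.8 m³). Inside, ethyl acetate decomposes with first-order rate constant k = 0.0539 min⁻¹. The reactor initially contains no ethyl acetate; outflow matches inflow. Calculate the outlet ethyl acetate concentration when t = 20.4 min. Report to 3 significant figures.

1.07 mol/L

V dC/dt = Q(C_in − C) − k V C.
dC/dt = (Q/V) C_in − (Q/V + k) C; effective rate a = Q/V + k = 0.018203 + 0.0539 = 0.072103 min⁻¹.
C_ss = Q C_in/(Q + kV) = 1.3835 mol/L; C(t) = C_ss + (C₀ − C_ss) e^(−a t).
C(20.4) = 1.3835 + (-1.3835)·e^(−0.072103·20.4) = 1.3835 + (-1.3835)·0.22972 = 1.0657 mol/L.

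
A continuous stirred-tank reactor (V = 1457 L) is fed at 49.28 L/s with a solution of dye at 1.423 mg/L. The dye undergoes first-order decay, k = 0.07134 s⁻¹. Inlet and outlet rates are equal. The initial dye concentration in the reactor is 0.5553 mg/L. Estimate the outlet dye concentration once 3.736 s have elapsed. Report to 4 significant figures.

Accumulation = in − out − consumed: V dC/dt = Q C_in − Q C − k V C.
dC/dt = (Q/V) C_in − (Q/V + k) C; effective rate a = Q/V + k = 0.0338229 + 0.07134 = 0.105163 s⁻¹.
C_ss = Q C_in/(Q + kV) = 0.457671 mg/L; C(t) = C_ss + (C₀ − C_ss) e^(−a t).
C(3.736) = 0.457671 + (0.0976290)·e^(−0.105163·3.736) = 0.457671 + (0.0976290)·0.675104 = 0.523581 mg/L.

0.5236 mg/L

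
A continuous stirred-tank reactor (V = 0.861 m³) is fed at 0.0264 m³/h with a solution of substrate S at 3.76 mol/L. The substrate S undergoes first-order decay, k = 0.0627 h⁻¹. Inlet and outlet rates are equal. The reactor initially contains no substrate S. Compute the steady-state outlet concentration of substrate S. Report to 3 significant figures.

1.23 mol/L

Accumulation = in − out − consumed: V dC/dt = Q C_in − Q C − k V C.
Steady state (dC/dt = 0): C_ss = Q C_in/(Q + kV) = C_in/(1 + kV/Q).
C_ss = 0.0264·3.76/(0.0264 + 0.0627·0.861) = 0.099264/0.080385 = 1.2349 mol/L.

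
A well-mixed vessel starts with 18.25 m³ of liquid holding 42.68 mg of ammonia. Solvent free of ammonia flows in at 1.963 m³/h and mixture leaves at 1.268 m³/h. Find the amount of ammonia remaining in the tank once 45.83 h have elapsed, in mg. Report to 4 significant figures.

6.761 mg

Total volume: dV/dt = Q_in − Q_out = 0.695000 m³/h, so V(t) = 18.25 + 0.695000 t and V(45.83) = 50.1018 m³.
Solute balance: dm/dt = 0 − Q_out C = −Q_out m/V(t).
dm/m = −Q_out dt/(V₀ + 0.695000 t); integrating gives ln(m/m₀) = −(Q_out/(Q_in−Q_out)) ln(V/V₀).
m = m₀ (V₀/V)^(Q_out/(Q_in−Q_out)) = 42.68 × (18.25/50.1018)^(1.82446) = 6.76134 mg.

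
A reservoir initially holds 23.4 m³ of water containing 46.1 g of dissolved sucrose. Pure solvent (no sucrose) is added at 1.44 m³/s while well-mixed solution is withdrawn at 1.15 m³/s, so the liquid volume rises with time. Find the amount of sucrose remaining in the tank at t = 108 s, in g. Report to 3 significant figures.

1.59 g

Total volume: dV/dt = Q_in − Q_out = 0.29000 m³/s, so V(t) = 23.4 + 0.29000 t and V(108) = 54.720 m³.
No sucrose enters, so dm/dt = −Q_out · (m/V).
dm/m = −Q_out dt/(V₀ + 0.29000 t); integrating gives ln(m/m₀) = −(Q_out/(Q_in−Q_out)) ln(V/V₀).
m = m₀ (V₀/V)^(Q_out/(Q_in−Q_out)) = 46.1 × (23.4/54.720)^(3.9655) = 1.5875 g.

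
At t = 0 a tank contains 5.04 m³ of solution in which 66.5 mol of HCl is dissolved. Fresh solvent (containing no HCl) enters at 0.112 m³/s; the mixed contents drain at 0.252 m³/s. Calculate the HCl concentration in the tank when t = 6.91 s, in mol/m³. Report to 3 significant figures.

11.1 mol/m³

Let m(t) be the amount of HCl. Volume: V(t) = V₀ + (Q_in − Q_out) t = 5.04 − 0.14000 t; V(6.91) = 4.0726 m³.
Species balance (pure solvent in): dm/dt = −Q_out · m/V(t).
Separate: dm/m = −Q_out dt/V(t) ⇒ ln(m/m₀) = −(Q_out/(Q_in−Q_out)) ln(V/V₀).
m = m₀ (V₀/V)^(Q_out/(Q_in−Q_out)) = 66.5 × (5.04/4.0726)^(-1.8000) = 45.312 mol.
C = m/V = 45.312/4.0726 = 11.126 mol/m³.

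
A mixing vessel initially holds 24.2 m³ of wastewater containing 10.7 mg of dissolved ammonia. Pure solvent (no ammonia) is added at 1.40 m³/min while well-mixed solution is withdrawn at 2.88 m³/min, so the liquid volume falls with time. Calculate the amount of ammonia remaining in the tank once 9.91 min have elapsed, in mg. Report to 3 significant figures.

Total volume: dV/dt = Q_in − Q_out = -1.4800 m³/min, so V(t) = 24.2 − 1.4800 t and V(9.91) = 9.5332 m³.
Species balance (pure solvent in): dm/dt = −Q_out · m/V(t).
dm/m = −Q_out dt/(V₀ − 1.4800 t); integrating gives ln(m/m₀) = −(Q_out/(Q_in−Q_out)) ln(V/V₀).
m = m₀ (V₀/V)^(Q_out/(Q_in−Q_out)) = 10.7 × (24.2/9.5332)^(-1.9459) = 1.7462 mg.

1.75 mg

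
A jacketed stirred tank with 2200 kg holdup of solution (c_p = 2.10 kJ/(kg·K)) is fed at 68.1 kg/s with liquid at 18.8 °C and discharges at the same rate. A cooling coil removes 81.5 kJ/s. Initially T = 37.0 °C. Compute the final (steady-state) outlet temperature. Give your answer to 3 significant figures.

Unsteady energy balance on the tank contents: M c_p dT/dt = ṁ c_p (T_in − T) − 81.5.
At steady state dT/dt = 0 ⇒ T_ss = T_in − Q̇/(ṁ c_p) = 18.8 − 81.5/(68.1·2.10) = 18.230 °C.

18.2 °C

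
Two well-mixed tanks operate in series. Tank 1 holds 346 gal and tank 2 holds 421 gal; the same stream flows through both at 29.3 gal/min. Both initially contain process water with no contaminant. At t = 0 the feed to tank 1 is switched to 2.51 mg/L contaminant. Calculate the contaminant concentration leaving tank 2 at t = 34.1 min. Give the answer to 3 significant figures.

1.84 mg/L

Time constants: τᵢ = Vᵢ/Q for each well-mixed tank.
τ₁ = 346/29.3 = 11.809 min; τ₂ = 421/29.3 = 14.369 min.
Tank 1: C₁ = C_in(1 − e^(−t/τ₁)). Tank 2 (τ₁ ≠ τ₂): C₂ = C_in[1 − (τ₁ e^(−t/τ₁) − τ₂ e^(−t/τ₂))/(τ₁ − τ₂)].
At t = 34.1: e^(−t/τ₁) = 0.055706, e^(−t/τ₂) = 0.093179.
C₂ = 2.51·[1 − (11.809·0.055706 − 14.369·0.093179)/(-2.5597)] = 2.51·0.73395 = 1.8422 mg/L.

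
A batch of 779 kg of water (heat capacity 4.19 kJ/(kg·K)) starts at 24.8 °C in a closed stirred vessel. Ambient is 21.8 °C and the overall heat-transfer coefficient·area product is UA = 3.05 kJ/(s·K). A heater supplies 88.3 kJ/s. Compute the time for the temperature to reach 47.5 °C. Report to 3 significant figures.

2220 s

Lumped-capacitance energy balance: M c_p dT/dt = UA(T_amb − T) + Q̇.
τ = M c_p/UA = 1070.2 s; T_ss = T_amb + Q̇/UA = 21.8 + 88.3/3.05 = 50.751 °C.
T(t) = T_ss + (T₀ − T_ss)e^(−t/τ); set T = 47.5:
t = −τ ln[(T − T_ss)/(T₀ − T_ss)] = −1070.2 · ln(0.12527) = 2223.1 s.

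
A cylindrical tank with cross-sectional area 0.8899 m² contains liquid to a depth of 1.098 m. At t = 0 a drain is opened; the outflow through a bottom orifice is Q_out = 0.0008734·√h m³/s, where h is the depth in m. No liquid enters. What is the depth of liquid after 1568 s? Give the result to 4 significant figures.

Accumulation of liquid (constant cross-section A): A dh/dt = −0.0008734 √h.
Separate and integrate: 2(√h − √h₀) = −(0.0008734/A) t.
√h = √1.098 − 0.0008734·1568/(2·0.8899) = 1.04785 − 0.769464 = 0.278391.
h = 0.278391² = 0.0775018 m.

0.07750 m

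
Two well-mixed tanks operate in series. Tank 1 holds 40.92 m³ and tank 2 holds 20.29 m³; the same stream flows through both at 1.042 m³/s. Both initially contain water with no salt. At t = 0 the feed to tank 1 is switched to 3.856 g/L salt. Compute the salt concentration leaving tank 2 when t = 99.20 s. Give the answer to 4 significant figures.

Species balance on tank i: dCᵢ/dt = (Cᵢ₋₁ − Cᵢ)/τᵢ with τᵢ = Vᵢ/Q.
τ₁ = 40.92/1.042 = 39.2706 s; τ₂ = 20.29/1.042 = 19.4722 s.
Tank 1: C₁ = C_in(1 − e^(−t/τ₁)). Tank 2 (τ₁ ≠ τ₂): C₂ = C_in[1 − (τ₁ e^(−t/τ₁) − τ₂ e^(−t/τ₂))/(τ₁ − τ₂)].
At t = 99.20: e^(−t/τ₁) = 0.0799734, e^(−t/τ₂) = 0.00613067.
C₂ = 3.856·[1 − (39.2706·0.0799734 − 19.4722·0.00613067)/(19.7985)] = 3.856·0.847401 = 3.26758 g/L.

3.268 g/L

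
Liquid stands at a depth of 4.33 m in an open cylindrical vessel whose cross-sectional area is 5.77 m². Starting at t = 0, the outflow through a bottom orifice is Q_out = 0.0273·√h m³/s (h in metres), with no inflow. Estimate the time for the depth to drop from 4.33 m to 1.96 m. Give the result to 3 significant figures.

Unsteady balance on liquid volume: A dh/dt = −0.0273 √h.
Separate and integrate: 2(√h − √h₀) = −(0.0273/A) t.
t = 2A(√h₀ − √h)/0.0273 = 2·5.77·(√4.33 − √1.96)/0.0273
  = 11.540 × (2.0809 − 1.4000) / 0.0273 = 287.81 s.

288 s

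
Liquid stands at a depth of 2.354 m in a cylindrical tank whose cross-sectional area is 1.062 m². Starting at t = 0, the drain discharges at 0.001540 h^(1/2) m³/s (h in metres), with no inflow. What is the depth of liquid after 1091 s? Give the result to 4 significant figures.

With no inflow, A dh/dt = −0.001540 √h.
∫ h^(−1/2) dh = −(0.001540/A) ∫ dt, giving 2√h = 2√h₀ − (0.001540/A) t.
√h = √2.354 − 0.001540·1091/(2·1.062) = 1.53428 − 0.791026 = 0.743249.
h = 0.743249² = 0.552419 m.

0.5524 m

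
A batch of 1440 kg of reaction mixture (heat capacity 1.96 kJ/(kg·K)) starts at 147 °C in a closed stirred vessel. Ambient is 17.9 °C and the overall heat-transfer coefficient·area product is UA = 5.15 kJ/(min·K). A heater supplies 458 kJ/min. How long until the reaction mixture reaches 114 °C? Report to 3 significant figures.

945 min

Lumped-capacitance energy balance: M c_p dT/dt = UA(T_amb − T) + Q̇.
τ = M c_p/UA = 548.04 min; T_ss = T_amb + Q̇/UA = 17.9 + 458/5.15 = 106.83 °C.
T(t) = T_ss + (T₀ − T_ss)e^(−t/τ); set T = 114:
t = −τ ln[(T − T_ss)/(T₀ − T_ss)] = −548.04 · ln(0.17845) = 944.52 min.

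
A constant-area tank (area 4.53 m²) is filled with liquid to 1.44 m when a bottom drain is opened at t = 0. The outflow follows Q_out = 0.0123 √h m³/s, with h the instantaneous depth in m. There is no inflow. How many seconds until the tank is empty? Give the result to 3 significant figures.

884 s

With no inflow, A dh/dt = −0.0123 √h.
Separate and integrate: 2(√h − √h₀) = −(0.0123/A) t.
Set h = 0: 2√h₀ = (0.0123/A) t_empty ⇒ t_empty = 2A√h₀/0.0123.
t_empty = 2·4.53·√1.44/0.0123 = 9.0600·1.2000/0.0123 = 883.90 s.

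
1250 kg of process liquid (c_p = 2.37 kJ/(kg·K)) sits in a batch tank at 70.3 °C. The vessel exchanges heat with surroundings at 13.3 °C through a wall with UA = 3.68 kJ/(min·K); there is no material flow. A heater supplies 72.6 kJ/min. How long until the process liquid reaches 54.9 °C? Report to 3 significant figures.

First-law balance (no shaft work): M c_p dT/dt = −UA(T − T_amb) + Q̇.
τ = M c_p/UA = 805.03 min; T_ss = T_amb + Q̇/UA = 13.3 + 72.6/3.68 = 33.028 °C.
T(t) = T_ss + (T₀ − T_ss)e^(−t/τ); set T = 54.9:
t = −τ ln[(T − T_ss)/(T₀ − T_ss)] = −805.03 · ln(0.58682) = 429.11 min.

429 min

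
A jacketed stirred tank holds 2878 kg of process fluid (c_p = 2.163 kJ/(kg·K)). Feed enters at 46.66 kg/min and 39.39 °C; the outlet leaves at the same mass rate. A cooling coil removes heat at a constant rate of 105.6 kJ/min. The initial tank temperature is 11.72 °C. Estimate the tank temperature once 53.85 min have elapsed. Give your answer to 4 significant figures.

Heat balance on the well-mixed liquid: M c_p dT/dt = ṁ c_p (T_in − T) − 105.6.
Rearrange: dT/dt = (T_ss − T)/τ with τ = M/ṁ = 61.6802 min and T_ss = T_in − Q̇/(ṁ c_p) = 38.3437 °C.
This is linear first-order; T(t) = T_ss + (T₀ − T_ss) e^(−t/τ).
T(53.85) = 38.3437 + (-26.6237)·e^(−53.85/61.6802) = 38.3437 + (-26.6237)·0.417675 = 27.2236 °C.

27.22 °C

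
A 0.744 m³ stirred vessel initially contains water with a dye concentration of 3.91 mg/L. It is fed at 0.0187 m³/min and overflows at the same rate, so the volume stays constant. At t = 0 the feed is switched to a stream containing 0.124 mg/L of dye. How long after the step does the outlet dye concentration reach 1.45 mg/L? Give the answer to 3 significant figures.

Unsteady species balance (constant V, well mixed): V dC/dt = Q(C_in − C), so τ = V/Q = 39.786 min.
C(t) = C_in + (C₀ − C_in) e^(−t/τ). Set C = 1.45 and solve for t:
e^(−t/τ) = (C − C_in)/(C₀ − C_in) = (1.45 − 0.124)/(3.91 − 0.124) = 0.35024
t = −τ ln(…) = 39.786 × 1.0491 = 41.741 min.

41.7 min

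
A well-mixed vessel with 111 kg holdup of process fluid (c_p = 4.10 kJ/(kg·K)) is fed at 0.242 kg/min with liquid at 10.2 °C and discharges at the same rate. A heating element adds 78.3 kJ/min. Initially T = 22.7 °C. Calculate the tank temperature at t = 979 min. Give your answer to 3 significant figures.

Unsteady energy balance on the tank contents: M c_p dT/dt = ṁ c_p (T_in − T) + 78.3.
τ = M/ṁ = 458.68 min; T_ss = T_in + Q̇/(ṁ c_p) = 10.2 + 78.3/(0.242·4.10) = 89.116 °C.
T approaches T_ss exponentially: T(t) = T_ss + (T₀ − T_ss) e^(−t/τ).
T(979) = 89.116 + (-66.416)·e^(−979/458.68) = 89.116 + (-66.416)·0.11832 = 81.258 °C.

81.3 °C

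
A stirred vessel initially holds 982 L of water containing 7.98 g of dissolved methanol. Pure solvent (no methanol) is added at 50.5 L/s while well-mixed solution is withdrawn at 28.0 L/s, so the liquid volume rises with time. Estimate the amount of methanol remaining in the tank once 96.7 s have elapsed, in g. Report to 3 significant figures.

Let m(t) be the amount of methanol. Volume: V(t) = V₀ + (Q_in − Q_out) t = 982 + 22.500 t; V(96.7) = 3157.8 L.
Species balance (pure solvent in): dm/dt = −Q_out · m/V(t).
dm/m = −Q_out dt/(V₀ + 22.500 t); integrating gives ln(m/m₀) = −(Q_out/(Q_in−Q_out)) ln(V/V₀).
m = m₀ (V₀/V)^(Q_out/(Q_in−Q_out)) = 7.98 × (982/3157.8)^(1.2444) = 1.8653 g.

1.87 g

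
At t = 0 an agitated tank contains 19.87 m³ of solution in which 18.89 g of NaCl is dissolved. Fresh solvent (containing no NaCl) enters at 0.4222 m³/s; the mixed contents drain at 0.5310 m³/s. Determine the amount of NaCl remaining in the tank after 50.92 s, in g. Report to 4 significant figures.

3.832 g

Let m(t) be the amount of NaCl. Volume: V(t) = V₀ + (Q_in − Q_out) t = 19.87 − 0.108800 t; V(50.92) = 14.3299 m³.
No NaCl enters, so dm/dt = −Q_out · (m/V).
dm/m = −Q_out dt/(V₀ − 0.108800 t); integrating gives ln(m/m₀) = −(Q_out/(Q_in−Q_out)) ln(V/V₀).
m = m₀ (V₀/V)^(Q_out/(Q_in−Q_out)) = 18.89 × (19.87/14.3299)^(-4.88051) = 3.83196 g.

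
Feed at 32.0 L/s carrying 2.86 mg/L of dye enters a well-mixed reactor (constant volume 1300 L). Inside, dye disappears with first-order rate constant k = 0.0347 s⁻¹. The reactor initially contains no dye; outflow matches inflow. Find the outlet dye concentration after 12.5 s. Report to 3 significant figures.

Species balance: V dC/dt = Q C_in − Q C − k V C.
This is linear with rate a = Q/V + k = 0.059315 s⁻¹.
C_ss = Q C_in/(Q + kV) = 1.1869 mg/L; C(t) = C_ss + (C₀ − C_ss) e^(−a t).
C(12.5) = 1.1869 + (-1.1869)·e^(−0.059315·12.5) = 1.1869 + (-1.1869)·0.47643 = 0.62142 mg/L.

0.621 mg/L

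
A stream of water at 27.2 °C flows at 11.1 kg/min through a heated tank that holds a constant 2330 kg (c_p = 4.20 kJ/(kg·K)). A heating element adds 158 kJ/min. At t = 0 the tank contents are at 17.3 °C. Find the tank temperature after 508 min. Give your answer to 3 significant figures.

M c_p dT/dt = ṁ c_p (T_in − T) + Q̇.
τ = M/ṁ = 209.91 min; T_ss = T_in + Q̇/(ṁ c_p) = 27.2 + 158/(11.1·4.20) = 30.589 °C.
Solution: T(t) = T_ss + (T₀ − T_ss) e^(−t/τ).
T(508) = 30.589 + (-13.289)·e^(−508/209.91) = 30.589 + (-13.289)·0.088914 = 29.408 °C.

29.4 °C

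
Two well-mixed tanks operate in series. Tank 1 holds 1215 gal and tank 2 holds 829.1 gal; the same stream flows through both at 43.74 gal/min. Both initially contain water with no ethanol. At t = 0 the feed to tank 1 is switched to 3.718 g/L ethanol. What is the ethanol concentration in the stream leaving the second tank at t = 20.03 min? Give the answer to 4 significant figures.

0.8028 g/L

Species balance on tank i: dCᵢ/dt = (Cᵢ₋₁ − Cᵢ)/τᵢ with τᵢ = Vᵢ/Q.
τ₁ = 1215/43.74 = 27.7778 min; τ₂ = 829.1/43.74 = 18.9552 min.
Tank 1: C₁ = C_in(1 − e^(−t/τ₁)). Tank 2 (τ₁ ≠ τ₂): C₂ = C_in[1 − (τ₁ e^(−t/τ₁) − τ₂ e^(−t/τ₂))/(τ₁ − τ₂)].
At t = 20.03: e^(−t/τ₁) = 0.486227, e^(−t/τ₂) = 0.347600.
C₂ = 3.718·[1 − (27.7778·0.486227 − 18.9552·0.347600)/(8.82259)] = 3.718·0.215936 = 0.802849 g/L.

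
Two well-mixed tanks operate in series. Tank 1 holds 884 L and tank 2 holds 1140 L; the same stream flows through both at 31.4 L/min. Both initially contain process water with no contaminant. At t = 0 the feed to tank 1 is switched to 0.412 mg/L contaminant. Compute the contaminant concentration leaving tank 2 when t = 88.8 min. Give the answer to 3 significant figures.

Each tank obeys Vᵢ dCᵢ/dt = Q(Cᵢ₋₁ − Cᵢ), so τᵢ = Vᵢ/Q.
τ₁ = 884/31.4 = 28.153 min; τ₂ = 1140/31.4 = 36.306 min.
Tank 1: C₁ = C_in(1 − e^(−t/τ₁)). Tank 2 (τ₁ ≠ τ₂): C₂ = C_in[1 − (τ₁ e^(−t/τ₁) − τ₂ e^(−t/τ₂))/(τ₁ − τ₂)].
At t = 88.8: e^(−t/τ₁) = 0.042672, e^(−t/τ₂) = 0.086649.
C₂ = 0.412·[1 − (28.153·0.042672 − 36.306·0.086649)/(-8.1529)] = 0.412·0.76150 = 0.31374 mg/L.

0.314 mg/L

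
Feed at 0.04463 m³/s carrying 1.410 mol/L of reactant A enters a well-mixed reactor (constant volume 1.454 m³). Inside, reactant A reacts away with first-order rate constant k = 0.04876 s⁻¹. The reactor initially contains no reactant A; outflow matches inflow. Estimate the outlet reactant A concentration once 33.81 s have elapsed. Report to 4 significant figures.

V dC/dt = Q(C_in − C) − k V C.
This is linear with rate a = Q/V + k = 0.0794546 s⁻¹.
C_ss = Q C_in/(Q + kV) = 0.544706 mol/L; C(t) = C_ss + (C₀ − C_ss) e^(−a t).
C(33.81) = 0.544706 + (-0.544706)·e^(−0.0794546·33.81) = 0.544706 + (-0.544706)·0.0681284 = 0.507596 mol/L.

0.5076 mol/L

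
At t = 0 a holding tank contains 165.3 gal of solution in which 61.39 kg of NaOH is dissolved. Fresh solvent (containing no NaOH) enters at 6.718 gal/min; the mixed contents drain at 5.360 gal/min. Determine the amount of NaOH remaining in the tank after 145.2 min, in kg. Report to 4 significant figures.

Let m(t) be the amount of NaOH. Volume: V(t) = V₀ + (Q_in − Q_out) t = 165.3 + 1.35800 t; V(145.2) = 362.482 gal.
Solute balance: dm/dt = 0 − Q_out C = −Q_out m/V(t).
dm/m = −Q_out dt/(V₀ + 1.35800 t); integrating gives ln(m/m₀) = −(Q_out/(Q_in−Q_out)) ln(V/V₀).
m = m₀ (V₀/V)^(Q_out/(Q_in−Q_out)) = 61.39 × (165.3/362.482)^(3.94698) = 2.76774 kg.

2.768 kg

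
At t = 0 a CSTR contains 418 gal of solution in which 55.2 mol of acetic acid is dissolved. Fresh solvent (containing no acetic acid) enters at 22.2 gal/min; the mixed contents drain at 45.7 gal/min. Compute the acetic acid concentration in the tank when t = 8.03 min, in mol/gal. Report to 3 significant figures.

Total volume: dV/dt = Q_in − Q_out = -23.500 gal/min, so V(t) = 418 − 23.500 t and V(8.03) = 229.29 gal.
No acetic acid enters, so dm/dt = −Q_out · (m/V).
Separate: dm/m = −Q_out dt/V(t) ⇒ ln(m/m₀) = −(Q_out/(Q_in−Q_out)) ln(V/V₀).
m = m₀ (V₀/V)^(Q_out/(Q_in−Q_out)) = 55.2 × (418/229.29)^(-1.9447) = 17.171 mol.
C = m/V = 17.171/229.29 = 0.074887 mol/gal.

0.0749 mol/gal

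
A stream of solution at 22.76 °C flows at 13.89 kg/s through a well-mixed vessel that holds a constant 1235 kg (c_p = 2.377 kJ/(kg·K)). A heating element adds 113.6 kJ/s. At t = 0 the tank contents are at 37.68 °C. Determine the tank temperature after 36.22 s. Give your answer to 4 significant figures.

Heat balance on the well-mixed liquid: M c_p dT/dt = ṁ c_p (T_in − T) + 113.6.
Rearrange: dT/dt = (T_ss − T)/τ with τ = M/ṁ = 88.9129 s and T_ss = T_in + Q̇/(ṁ c_p) = 26.2007 °C.
This is linear first-order; T(t) = T_ss + (T₀ − T_ss) e^(−t/τ).
T(36.22) = 26.2007 + (11.4793)·e^(−36.22/88.9129) = 26.2007 + (11.4793)·0.665401 = 33.8390 °C.

33.84 °C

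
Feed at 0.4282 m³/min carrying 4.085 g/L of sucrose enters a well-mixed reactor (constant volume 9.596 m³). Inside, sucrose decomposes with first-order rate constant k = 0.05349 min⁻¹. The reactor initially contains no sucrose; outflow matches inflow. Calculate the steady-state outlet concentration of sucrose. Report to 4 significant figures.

1.858 g/L

Accumulation = in − out − consumed: V dC/dt = Q C_in − Q C − k V C.
Steady state (dC/dt = 0): C_ss = Q C_in/(Q + kV) = C_in/(1 + kV/Q).
C_ss = 0.4282·4.085/(0.4282 + 0.05349·9.596) = 1.74920/0.941490 = 1.85790 g/L.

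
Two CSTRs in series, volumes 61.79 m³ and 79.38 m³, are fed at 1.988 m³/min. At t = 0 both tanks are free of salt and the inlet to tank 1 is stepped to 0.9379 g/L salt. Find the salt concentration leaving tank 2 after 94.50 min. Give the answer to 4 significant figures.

0.6985 g/L

Species balance on tank i: dCᵢ/dt = (Cᵢ₋₁ − Cᵢ)/τᵢ with τᵢ = Vᵢ/Q.
τ₁ = 61.79/1.988 = 31.0815 min; τ₂ = 79.38/1.988 = 39.9296 min.
Tank 1: C₁ = C_in(1 − e^(−t/τ₁)). Tank 2 (τ₁ ≠ τ₂): C₂ = C_in[1 − (τ₁ e^(−t/τ₁) − τ₂ e^(−t/τ₂))/(τ₁ − τ₂)].
At t = 94.50: e^(−t/τ₁) = 0.0478160, e^(−t/τ₂) = 0.0937928.
C₂ = 0.9379·[1 − (31.0815·0.0478160 − 39.9296·0.0937928)/(-8.84809)] = 0.9379·0.744700 = 0.698454 g/L.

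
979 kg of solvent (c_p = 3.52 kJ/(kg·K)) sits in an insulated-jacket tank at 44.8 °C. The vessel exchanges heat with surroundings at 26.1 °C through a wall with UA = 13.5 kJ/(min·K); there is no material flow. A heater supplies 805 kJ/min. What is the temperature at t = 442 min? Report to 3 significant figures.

M c_p dT/dt = −UA(T − T_amb) + Q̇.
dT/dt = (T_ss − T)/τ with T_ss = T_amb + Q̇/UA = 26.1 + 805/13.5 = 85.730 °C, τ = M c_p/UA = 979·3.52/13.5 = 255.27 min.
T approaches T_ss exponentially: T(t) = T_ss + (T₀ − T_ss) e^(−t/τ).
T(442) = 85.730 + (-40.930)·0.17701 = 78.485 °C.

78.5 °C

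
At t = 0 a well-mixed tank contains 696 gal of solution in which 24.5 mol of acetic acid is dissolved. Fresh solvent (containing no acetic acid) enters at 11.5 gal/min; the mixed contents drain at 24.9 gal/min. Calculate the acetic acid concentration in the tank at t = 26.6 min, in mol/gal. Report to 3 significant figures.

0.0190 mol/gal

Let m(t) be the amount of acetic acid. Volume: V(t) = V₀ + (Q_in − Q_out) t = 696 − 13.400 t; V(26.6) = 339.56 gal.
No acetic acid enters, so dm/dt = −Q_out · (m/V).
dm/m = −Q_out dt/(V₀ − 13.400 t); integrating gives ln(m/m₀) = −(Q_out/(Q_in−Q_out)) ln(V/V₀).
m = m₀ (V₀/V)^(Q_out/(Q_in−Q_out)) = 24.5 × (696/339.56)^(-1.8582) = 6.4562 mol.
C = m/V = 6.4562/339.56 = 0.019013 mol/gal.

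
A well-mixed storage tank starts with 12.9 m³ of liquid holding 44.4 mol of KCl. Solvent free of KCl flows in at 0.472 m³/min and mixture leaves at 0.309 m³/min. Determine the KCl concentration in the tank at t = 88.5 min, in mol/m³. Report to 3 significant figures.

0.392 mol/m³

Let m(t) be the amount of KCl. Volume: V(t) = V₀ + (Q_in − Q_out) t = 12.9 + 0.16300 t; V(88.5) = 27.325 m³.
No KCl enters, so dm/dt = −Q_out · (m/V).
dm/m = −Q_out dt/(V₀ + 0.16300 t); integrating gives ln(m/m₀) = −(Q_out/(Q_in−Q_out)) ln(V/V₀).
m = m₀ (V₀/V)^(Q_out/(Q_in−Q_out)) = 44.4 × (12.9/27.325)^(1.8957) = 10.701 mol.
C = m/V = 10.701/27.325 = 0.39161 mol/m³.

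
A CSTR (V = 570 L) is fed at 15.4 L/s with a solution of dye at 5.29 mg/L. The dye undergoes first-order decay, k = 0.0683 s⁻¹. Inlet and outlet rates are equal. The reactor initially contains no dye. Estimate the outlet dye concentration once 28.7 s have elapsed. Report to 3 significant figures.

1.40 mg/L

V dC/dt = Q(C_in − C) − k V C.
This is linear with rate a = Q/V + k = 0.095318 s⁻¹.
C_ss = Q C_in/(Q + kV) = 1.4994 mg/L; C(t) = C_ss + (C₀ − C_ss) e^(−a t).
C(28.7) = 1.4994 + (-1.4994)·e^(−0.095318·28.7) = 1.4994 + (-1.4994)·0.064854 = 1.4022 mg/L.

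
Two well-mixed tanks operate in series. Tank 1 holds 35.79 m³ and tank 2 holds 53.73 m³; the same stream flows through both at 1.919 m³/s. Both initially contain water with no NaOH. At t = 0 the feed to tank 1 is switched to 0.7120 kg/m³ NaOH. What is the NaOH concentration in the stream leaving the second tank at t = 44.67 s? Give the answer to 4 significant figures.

0.4090 kg/m³

Time constants: τᵢ = Vᵢ/Q for each well-mixed tank.
τ₁ = 35.79/1.919 = 18.6503 s; τ₂ = 53.73/1.919 = 27.9990 s.
Tank 1: C₁ = C_in(1 − e^(−t/τ₁)). Tank 2 (τ₁ ≠ τ₂): C₂ = C_in[1 − (τ₁ e^(−t/τ₁) − τ₂ e^(−t/τ₂))/(τ₁ − τ₂)].
At t = 44.67: e^(−t/τ₁) = 0.0911608, e^(−t/τ₂) = 0.202824.
C₂ = 0.7120·[1 − (18.6503·0.0911608 − 27.9990·0.202824)/(-9.34862)] = 0.7120·0.574410 = 0.408980 kg/m³.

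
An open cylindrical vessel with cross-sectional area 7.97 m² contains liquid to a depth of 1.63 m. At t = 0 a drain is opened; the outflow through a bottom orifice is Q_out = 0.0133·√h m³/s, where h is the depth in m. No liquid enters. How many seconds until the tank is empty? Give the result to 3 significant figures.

A dh/dt = −Q_out = −0.0133 √h.
∫ h^(−1/2) dh = −(0.0133/A) ∫ dt, giving 2√h = 2√h₀ − (0.0133/A) t.
Set h = 0: 2√h₀ = (0.0133/A) t_empty ⇒ t_empty = 2A√h₀/0.0133.
t_empty = 2·7.97·√1.63/0.0133 = 15.940·1.2767/0.0133 = 1530.1 s.

1530 s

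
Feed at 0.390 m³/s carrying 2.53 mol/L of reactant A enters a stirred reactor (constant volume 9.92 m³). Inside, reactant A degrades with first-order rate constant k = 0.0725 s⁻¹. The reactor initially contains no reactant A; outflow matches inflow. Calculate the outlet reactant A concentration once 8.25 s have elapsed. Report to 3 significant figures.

Accumulation = in − out − consumed: V dC/dt = Q C_in − Q C − k V C.
This is linear with rate a = Q/V + k = 0.11181 s⁻¹.
C_ss = Q C_in/(Q + kV) = 0.88956 mol/L; C(t) = C_ss + (C₀ − C_ss) e^(−a t).
C(8.25) = 0.88956 + (-0.88956)·e^(−0.11181·8.25) = 0.88956 + (-0.88956)·0.39754 = 0.53593 mol/L.

0.536 mol/L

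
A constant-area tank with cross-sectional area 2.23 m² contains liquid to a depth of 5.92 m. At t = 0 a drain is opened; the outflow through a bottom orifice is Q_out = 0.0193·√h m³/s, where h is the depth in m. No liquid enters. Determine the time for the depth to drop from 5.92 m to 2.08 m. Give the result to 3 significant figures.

With no inflow, A dh/dt = −0.0193 √h.
∫ h^(−1/2) dh = −(0.0193/A) ∫ dt, giving 2√h = 2√h₀ − (0.0193/A) t.
t = 2A(√h₀ − √h)/0.0193 = 2·2.23·(√5.92 − √2.08)/0.0193
  = 4.4600 × (2.4331 − 1.4422) / 0.0193 = 228.98 s.

229 s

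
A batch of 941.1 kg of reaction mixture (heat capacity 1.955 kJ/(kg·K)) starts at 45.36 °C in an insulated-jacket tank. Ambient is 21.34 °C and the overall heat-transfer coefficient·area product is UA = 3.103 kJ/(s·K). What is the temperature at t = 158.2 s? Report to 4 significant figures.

39.73 °C

M c_p dT/dt = −UA(T − T_amb).
dT/dt = (T_ss − T)/τ with T_ss = T_amb = 21.3400 °C, τ = M c_p/UA = 941.1·1.955/3.103 = 592.926 s.
Integrating: T(t) = T_ss + (T₀ − T_ss) e^(−t/τ).
T(158.2) = 21.3400 + (24.0200)·0.765817 = 39.7349 °C.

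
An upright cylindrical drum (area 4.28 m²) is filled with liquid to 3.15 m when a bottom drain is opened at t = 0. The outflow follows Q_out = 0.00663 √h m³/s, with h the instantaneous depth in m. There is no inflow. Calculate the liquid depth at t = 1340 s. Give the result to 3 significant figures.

A dh/dt = −Q_out = −0.00663 √h.
∫ h^(−1/2) dh = −(0.00663/A) ∫ dt, giving 2√h = 2√h₀ − (0.00663/A) t.
√h = √3.15 − 0.00663·1340/(2·4.28) = 1.7748 − 1.0379 = 0.73695.
h = 0.73695² = 0.54310 m.

0.543 m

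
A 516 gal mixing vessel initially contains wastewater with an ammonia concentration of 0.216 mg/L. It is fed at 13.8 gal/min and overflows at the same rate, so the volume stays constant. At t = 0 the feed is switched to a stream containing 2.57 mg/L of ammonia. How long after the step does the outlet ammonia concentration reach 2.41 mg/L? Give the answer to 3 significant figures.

101 min

Transient balance on the dissolved component: V dC/dt = Q(C_in − C), so τ = V/Q = 37.391 min.
C(t) = C_in + (C₀ − C_in) e^(−t/τ). Set C = 2.41 and solve for t:
e^(−t/τ) = (C − C_in)/(C₀ − C_in) = (2.41 − 2.57)/(0.216 − 2.57) = 0.067969
t = −τ ln(…) = 37.391 × 2.6887 = 100.53 min.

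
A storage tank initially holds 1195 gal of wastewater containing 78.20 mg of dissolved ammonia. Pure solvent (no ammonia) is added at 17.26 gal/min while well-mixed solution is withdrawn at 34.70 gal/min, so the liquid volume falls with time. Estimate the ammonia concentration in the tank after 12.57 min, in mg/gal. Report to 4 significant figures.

Total volume: dV/dt = Q_in − Q_out = -17.4400 gal/min, so V(t) = 1195 − 17.4400 t and V(12.57) = 975.779 gal.
Species balance (pure solvent in): dm/dt = −Q_out · m/V(t).
dm/m = −Q_out dt/(V₀ − 17.4400 t); integrating gives ln(m/m₀) = −(Q_out/(Q_in−Q_out)) ln(V/V₀).
m = m₀ (V₀/V)^(Q_out/(Q_in−Q_out)) = 78.20 × (1195/975.779)^(-1.98968) = 52.2495 mg.
C = m/V = 52.2495/975.779 = 0.0535465 mg/gal.

0.05355 mg/gal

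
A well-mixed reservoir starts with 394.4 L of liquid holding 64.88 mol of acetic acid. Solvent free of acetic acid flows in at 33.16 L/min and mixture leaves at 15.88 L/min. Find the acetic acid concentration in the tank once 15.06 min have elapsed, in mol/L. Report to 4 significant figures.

Total volume: dV/dt = Q_in − Q_out = 17.2800 L/min, so V(t) = 394.4 + 17.2800 t and V(15.06) = 654.637 L.
No acetic acid enters, so dm/dt = −Q_out · (m/V).
dm/m = −Q_out dt/(V₀ + 17.2800 t); integrating gives ln(m/m₀) = −(Q_out/(Q_in−Q_out)) ln(V/V₀).
m = m₀ (V₀/V)^(Q_out/(Q_in−Q_out)) = 64.88 × (394.4/654.637)^(0.918981) = 40.7264 mol.
C = m/V = 40.7264/654.637 = 0.0622123 mol/L.

0.06221 mol/L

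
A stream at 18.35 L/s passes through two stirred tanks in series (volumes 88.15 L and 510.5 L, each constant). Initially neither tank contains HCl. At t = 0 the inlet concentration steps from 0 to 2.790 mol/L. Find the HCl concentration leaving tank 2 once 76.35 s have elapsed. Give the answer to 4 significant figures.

Species balance on tank i: dCᵢ/dt = (Cᵢ₋₁ − Cᵢ)/τᵢ with τᵢ = Vᵢ/Q.
τ₁ = 88.15/18.35 = 4.80381 s; τ₂ = 510.5/18.35 = 27.8202 s.
Solving the cascade with C₁(0)=C₂(0)=0 gives C₂(t) = C_in[1 − (τ₁ e^(−t/τ₁) − τ₂ e^(−t/τ₂))/(τ₁ − τ₂)].
At t = 76.35: e^(−t/τ₁) = 1.25167e-07, e^(−t/τ₂) = 0.0642861.
C₂ = 2.790·[1 − (4.80381·1.25167e-07 − 27.8202·0.0642861)/(-23.0163)] = 2.790·0.922297 = 2.57321 mol/L.

2.573 mol/L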